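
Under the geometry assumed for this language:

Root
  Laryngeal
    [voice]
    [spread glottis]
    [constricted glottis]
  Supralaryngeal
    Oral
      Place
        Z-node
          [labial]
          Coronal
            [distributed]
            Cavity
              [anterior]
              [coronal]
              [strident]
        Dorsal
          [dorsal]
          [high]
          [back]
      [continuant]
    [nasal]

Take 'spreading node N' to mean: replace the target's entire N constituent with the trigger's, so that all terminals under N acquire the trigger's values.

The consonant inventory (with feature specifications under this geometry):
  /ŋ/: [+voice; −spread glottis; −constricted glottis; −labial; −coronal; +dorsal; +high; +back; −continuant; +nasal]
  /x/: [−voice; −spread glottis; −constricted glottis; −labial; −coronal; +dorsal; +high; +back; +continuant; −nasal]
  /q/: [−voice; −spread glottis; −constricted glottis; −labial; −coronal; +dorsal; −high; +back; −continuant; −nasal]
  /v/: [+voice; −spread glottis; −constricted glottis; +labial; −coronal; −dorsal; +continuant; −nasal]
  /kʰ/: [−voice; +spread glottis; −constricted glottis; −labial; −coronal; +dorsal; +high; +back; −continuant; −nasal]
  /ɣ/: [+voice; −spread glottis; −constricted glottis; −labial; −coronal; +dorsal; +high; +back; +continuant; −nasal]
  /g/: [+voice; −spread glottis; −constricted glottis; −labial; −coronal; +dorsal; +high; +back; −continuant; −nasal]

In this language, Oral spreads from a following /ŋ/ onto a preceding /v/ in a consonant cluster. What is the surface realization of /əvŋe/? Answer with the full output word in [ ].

Terminals under Oral in this geometry: [labial], [distributed], [anterior], [coronal], [strident], [dorsal], [high], [back], [continuant].
The target acquires /ŋ/'s values for everything under Oral — [−labial], [−coronal], [+dorsal], [+high], [+back], [−continuant] — while keeping its own [voice], [spread glottis], [constricted glottis], ….
This feature bundle is that of [g], so /əvŋe/ surfaces as [əgŋe].

[əgŋe]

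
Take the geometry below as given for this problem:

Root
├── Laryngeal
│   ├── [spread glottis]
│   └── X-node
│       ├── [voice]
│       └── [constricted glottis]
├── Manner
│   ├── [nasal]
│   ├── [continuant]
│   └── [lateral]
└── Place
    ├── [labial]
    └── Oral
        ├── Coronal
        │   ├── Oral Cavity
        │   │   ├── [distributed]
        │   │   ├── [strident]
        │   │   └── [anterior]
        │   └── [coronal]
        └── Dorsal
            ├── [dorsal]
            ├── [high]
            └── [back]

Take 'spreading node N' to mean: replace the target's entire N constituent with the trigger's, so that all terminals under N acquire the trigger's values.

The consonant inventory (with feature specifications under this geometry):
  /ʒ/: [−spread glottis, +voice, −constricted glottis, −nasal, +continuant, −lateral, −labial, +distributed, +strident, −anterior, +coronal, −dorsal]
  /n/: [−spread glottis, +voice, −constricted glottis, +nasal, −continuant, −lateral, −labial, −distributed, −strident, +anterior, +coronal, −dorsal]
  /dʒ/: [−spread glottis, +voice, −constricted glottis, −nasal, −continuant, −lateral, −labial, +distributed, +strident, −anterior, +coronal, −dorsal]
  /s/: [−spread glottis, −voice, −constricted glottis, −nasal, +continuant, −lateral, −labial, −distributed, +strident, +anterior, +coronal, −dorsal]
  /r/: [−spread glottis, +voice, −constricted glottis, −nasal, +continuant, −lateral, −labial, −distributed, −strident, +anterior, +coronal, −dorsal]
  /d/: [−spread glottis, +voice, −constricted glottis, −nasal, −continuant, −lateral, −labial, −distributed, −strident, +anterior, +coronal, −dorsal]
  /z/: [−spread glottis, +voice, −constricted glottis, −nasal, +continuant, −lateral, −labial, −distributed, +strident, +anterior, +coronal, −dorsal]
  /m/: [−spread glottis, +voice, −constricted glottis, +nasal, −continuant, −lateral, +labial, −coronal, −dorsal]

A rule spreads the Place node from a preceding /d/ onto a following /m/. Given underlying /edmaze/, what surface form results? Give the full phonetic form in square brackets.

Terminals under Place in this geometry: [labial], [distributed], [strident], [anterior], [coronal], [dorsal], [high], [back].
After delinking /m/'s Place and linking /d/'s, the affected terminals become [−labial], [−distributed], [−strident], [+anterior], [+coronal], [−dorsal]; [spread glottis], [voice], [constricted glottis], … (outside Place) are retained from /m/.
Among the inventory, only /n/ has exactly this specification, giving the surface form [ednaze].

[ednaze]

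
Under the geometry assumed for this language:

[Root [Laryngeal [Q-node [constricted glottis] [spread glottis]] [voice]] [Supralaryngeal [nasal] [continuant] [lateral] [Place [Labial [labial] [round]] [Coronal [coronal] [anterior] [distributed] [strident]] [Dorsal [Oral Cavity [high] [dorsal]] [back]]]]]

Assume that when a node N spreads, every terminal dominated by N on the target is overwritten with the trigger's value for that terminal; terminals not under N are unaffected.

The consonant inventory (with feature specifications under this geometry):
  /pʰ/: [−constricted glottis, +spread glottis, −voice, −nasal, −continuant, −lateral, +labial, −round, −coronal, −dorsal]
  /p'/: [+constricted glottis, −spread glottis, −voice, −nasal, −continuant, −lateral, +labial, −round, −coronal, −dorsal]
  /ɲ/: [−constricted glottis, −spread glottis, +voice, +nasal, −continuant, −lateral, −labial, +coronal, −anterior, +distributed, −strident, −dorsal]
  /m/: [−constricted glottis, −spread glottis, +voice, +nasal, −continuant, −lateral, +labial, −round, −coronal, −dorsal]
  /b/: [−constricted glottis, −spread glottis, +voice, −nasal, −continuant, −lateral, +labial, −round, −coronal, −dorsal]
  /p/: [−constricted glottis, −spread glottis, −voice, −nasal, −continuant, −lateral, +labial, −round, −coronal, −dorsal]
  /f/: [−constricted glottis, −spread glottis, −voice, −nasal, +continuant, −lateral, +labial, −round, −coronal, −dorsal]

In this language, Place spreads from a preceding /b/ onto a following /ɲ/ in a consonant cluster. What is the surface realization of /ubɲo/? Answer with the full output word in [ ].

[ubmo]

The Place node dominates the terminals [labial], [round], [coronal], [anterior], [distributed], [strident], [high], [dorsal], [back].
Spreading Place from /b/ onto /ɲ/ replaces those values with /b/'s: [+labial], [−round], [−coronal], [−dorsal]. Features outside Place ([constricted glottis], [spread glottis], [voice], …) stay as in /ɲ/.
Among the inventory, only /m/ has exactly this specification, giving the surface form [ubmo].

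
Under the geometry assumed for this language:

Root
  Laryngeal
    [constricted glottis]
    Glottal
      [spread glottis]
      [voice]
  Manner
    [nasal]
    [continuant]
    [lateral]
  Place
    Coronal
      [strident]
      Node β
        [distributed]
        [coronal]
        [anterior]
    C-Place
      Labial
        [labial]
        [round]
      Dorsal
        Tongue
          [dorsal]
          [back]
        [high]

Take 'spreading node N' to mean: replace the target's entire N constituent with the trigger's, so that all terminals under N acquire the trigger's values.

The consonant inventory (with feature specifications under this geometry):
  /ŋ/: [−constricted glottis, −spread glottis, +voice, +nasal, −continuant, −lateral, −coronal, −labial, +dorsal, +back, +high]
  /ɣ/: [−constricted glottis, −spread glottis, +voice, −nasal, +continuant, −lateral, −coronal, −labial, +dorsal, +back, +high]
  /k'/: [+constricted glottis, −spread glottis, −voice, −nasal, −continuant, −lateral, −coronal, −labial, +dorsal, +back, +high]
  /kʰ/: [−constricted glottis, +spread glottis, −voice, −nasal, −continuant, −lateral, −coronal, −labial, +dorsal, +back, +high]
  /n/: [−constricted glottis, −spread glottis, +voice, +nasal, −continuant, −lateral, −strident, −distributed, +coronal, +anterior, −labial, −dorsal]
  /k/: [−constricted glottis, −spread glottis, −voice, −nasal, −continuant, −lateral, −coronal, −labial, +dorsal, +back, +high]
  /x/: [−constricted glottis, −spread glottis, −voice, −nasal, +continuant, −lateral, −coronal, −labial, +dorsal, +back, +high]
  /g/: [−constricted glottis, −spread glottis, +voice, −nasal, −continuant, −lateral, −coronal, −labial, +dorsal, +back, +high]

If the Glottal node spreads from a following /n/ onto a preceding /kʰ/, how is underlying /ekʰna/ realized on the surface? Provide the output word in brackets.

The Glottal node dominates the terminals [spread glottis], [voice].
The target acquires /n/'s values for everything under Glottal — [−spread glottis], [+voice] — while keeping its own [constricted glottis], [nasal], [continuant], ….
Among the inventory, only /g/ has exactly this specification, giving the surface form [egna].

[egna]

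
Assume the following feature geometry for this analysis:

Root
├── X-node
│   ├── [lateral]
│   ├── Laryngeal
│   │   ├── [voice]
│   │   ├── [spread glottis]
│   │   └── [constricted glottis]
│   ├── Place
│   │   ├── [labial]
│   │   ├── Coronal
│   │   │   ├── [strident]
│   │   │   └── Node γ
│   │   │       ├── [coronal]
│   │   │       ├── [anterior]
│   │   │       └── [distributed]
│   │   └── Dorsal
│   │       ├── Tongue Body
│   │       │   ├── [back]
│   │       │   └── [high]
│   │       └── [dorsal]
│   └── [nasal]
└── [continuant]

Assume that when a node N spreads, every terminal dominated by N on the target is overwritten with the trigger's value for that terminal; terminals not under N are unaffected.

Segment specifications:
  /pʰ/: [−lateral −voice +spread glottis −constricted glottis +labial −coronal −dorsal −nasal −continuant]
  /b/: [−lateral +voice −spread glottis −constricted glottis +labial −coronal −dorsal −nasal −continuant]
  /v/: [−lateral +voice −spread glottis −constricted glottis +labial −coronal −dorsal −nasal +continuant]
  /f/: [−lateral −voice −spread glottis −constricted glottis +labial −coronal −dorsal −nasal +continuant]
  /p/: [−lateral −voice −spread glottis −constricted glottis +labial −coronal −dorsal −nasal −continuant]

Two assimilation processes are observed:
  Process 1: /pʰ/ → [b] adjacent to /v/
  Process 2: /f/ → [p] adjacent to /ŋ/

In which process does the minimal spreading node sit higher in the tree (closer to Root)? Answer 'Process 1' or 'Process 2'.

In Process 1, [voice], [spread glottis] change, so the minimal spreading node is Laryngeal at depth 2.
Process 2 alters [continuant]; the lowest dominating node is [continuant] (depth 1 from Root).
Depth 1 < depth 2; Process 2 involves the structurally higher constituent [continuant].

Process 2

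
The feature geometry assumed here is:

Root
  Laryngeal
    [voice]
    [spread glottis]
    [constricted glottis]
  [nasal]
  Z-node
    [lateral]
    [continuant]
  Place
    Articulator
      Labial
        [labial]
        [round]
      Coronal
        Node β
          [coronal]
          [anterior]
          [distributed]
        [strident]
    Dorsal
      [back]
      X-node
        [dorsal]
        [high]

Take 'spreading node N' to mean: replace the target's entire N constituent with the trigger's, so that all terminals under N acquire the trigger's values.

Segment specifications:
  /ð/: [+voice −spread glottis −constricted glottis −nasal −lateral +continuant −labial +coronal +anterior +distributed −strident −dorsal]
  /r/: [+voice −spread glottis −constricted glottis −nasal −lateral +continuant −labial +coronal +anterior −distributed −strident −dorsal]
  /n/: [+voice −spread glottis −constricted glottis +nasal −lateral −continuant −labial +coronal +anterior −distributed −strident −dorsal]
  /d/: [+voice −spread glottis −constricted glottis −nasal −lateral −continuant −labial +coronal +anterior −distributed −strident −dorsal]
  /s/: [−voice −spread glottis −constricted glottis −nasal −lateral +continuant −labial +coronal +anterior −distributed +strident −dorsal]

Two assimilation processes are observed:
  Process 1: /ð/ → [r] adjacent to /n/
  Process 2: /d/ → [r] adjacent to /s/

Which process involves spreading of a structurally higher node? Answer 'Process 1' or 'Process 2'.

Process 2

In Process 1, [distributed] changes, so the minimal spreading node is [distributed] at depth 5.
Process 2: the feature that changes is [continuant]; the minimal node is [continuant] (depth 2).
Depth 2 < depth 5; Process 2 involves the structurally higher constituent [continuant].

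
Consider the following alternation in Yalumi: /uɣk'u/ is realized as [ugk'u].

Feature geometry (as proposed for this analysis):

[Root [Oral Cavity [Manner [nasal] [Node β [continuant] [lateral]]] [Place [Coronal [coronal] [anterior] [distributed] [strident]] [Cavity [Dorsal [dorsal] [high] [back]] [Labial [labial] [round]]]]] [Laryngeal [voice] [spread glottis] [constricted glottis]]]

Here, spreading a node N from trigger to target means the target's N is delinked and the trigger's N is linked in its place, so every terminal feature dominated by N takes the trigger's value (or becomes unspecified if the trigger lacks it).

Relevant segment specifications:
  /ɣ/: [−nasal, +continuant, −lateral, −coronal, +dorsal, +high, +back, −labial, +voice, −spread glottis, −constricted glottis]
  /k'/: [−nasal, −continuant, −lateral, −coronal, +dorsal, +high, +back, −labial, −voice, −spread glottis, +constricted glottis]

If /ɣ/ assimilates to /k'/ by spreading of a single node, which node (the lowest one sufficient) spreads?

Feature comparison: [continuant] differs between /ɣ/ and [g]; the remaining terminals match.
With a single altered terminal, the smallest constituent that could spread is that terminal — [continuant].
[voice], [constricted glottis] stay as in /ɣ/ although /k'/ differs there, so no node dominating them spread; among the remaining candidates [continuant] is the lowest that derives the output.

[continuant]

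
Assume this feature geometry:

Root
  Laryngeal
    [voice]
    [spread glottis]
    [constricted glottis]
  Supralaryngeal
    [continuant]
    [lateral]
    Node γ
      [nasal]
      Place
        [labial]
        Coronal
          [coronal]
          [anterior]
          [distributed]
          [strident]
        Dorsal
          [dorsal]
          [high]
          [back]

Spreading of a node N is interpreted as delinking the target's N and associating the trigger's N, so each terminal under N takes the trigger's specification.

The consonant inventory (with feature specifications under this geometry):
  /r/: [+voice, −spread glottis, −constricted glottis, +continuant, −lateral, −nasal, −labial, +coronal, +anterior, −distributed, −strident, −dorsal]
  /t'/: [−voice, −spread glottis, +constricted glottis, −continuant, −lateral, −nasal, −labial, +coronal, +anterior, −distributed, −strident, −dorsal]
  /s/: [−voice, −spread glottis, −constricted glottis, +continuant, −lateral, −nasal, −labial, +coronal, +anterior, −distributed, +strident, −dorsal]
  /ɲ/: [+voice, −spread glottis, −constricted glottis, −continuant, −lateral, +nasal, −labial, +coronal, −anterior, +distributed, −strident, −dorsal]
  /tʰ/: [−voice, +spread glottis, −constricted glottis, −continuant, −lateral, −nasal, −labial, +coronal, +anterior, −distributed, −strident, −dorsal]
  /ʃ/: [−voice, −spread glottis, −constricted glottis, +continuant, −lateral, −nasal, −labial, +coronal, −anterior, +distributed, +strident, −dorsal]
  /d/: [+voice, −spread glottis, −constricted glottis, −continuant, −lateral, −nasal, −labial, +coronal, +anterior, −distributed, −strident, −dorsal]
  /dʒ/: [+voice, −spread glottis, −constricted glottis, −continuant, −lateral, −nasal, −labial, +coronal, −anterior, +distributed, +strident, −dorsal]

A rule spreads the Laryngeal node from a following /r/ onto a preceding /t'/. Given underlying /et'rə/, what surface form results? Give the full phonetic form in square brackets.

Laryngeal immediately or transitively dominates [voice], [spread glottis], [constricted glottis].
The target acquires /r/'s values for everything under Laryngeal — [+voice], [−spread glottis], [−constricted glottis] — while keeping its own [continuant], [lateral], [nasal], ….
The resulting bundle matches /d/ in the inventory; substituting it for /t'/ gives [edrə].

[edrə]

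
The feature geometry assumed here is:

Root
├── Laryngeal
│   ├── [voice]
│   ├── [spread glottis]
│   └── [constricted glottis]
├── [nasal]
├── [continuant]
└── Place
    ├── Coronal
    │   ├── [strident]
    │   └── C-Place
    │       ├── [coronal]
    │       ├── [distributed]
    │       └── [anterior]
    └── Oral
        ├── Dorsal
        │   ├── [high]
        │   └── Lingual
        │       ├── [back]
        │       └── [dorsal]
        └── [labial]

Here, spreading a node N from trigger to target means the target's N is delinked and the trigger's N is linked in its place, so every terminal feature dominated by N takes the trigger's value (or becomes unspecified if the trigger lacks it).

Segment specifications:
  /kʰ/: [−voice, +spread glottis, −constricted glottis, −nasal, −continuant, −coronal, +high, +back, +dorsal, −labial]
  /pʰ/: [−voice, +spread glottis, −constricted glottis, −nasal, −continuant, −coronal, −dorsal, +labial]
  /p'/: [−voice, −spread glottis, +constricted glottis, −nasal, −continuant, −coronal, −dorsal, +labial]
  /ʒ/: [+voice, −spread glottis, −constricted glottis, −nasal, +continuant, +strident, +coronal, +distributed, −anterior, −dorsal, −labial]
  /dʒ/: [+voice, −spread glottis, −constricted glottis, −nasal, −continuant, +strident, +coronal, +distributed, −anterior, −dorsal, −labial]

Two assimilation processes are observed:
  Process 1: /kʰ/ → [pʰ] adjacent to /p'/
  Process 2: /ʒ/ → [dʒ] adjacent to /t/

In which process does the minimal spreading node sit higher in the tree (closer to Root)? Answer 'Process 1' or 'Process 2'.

Process 1: the features that change are [labial], [dorsal], [high], [back]; the minimal node is Oral (depth 2).
Process 2 alters [continuant]; the lowest dominating node is [continuant] (depth 1 from Root).
[continuant] is closer to Root than Oral, so Process 2 spreads the higher node.

Process 2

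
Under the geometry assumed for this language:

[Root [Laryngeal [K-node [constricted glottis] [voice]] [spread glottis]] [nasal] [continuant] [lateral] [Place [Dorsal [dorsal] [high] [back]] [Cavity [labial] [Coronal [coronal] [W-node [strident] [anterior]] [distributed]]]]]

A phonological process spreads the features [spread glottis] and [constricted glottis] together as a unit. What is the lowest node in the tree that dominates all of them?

Laryngeal

[spread glottis]: Root ▹ Laryngeal ▹ [spread glottis].
[constricted glottis] lies under K-node (below Laryngeal).
Laryngeal is the lowest common ancestor — every listed feature sits under it, and no single subconstituent of Laryngeal covers them all.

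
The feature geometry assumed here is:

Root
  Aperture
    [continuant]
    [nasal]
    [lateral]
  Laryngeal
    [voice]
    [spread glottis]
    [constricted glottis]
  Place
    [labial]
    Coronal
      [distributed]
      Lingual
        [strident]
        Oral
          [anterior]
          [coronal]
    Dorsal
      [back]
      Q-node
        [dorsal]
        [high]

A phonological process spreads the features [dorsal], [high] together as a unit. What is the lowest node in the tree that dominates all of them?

Q-node

[dorsal] is immediately dominated by Q-node.
[high] is immediately dominated by Q-node.
The lowest node appearing on every path is Q-node; each proper daughter of Q-node fails to dominate at least one of the listed features.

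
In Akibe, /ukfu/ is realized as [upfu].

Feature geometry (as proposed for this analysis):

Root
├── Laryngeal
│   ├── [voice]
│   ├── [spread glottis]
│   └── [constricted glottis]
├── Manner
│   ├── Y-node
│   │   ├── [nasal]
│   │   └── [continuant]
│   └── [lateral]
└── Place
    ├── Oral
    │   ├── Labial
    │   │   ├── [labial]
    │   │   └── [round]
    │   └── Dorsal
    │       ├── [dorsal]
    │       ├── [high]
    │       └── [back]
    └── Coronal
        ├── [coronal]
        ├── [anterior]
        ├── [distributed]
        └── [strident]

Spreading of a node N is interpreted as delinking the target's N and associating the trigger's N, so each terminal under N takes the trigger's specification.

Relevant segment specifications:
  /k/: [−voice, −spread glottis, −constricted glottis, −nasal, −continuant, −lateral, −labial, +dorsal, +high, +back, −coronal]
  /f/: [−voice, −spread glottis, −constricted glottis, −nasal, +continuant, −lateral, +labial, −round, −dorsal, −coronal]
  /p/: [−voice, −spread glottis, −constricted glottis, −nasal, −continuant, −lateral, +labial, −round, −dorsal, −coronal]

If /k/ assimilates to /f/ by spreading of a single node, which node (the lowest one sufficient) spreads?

Oral

Feature comparison: [labial], [round], [dorsal], [high], [back] differ between /k/ and [p]; the remaining terminals match.
Tracing each changed feature up the tree, the paths first meet at Oral; any lower node misses at least one of them.
Spreading Oral from /f/ overwrites each of those terminals with /f/'s values, yielding exactly [p].
[continuant], a feature on which the two segments disagree outside Oral, is unchanged — nothing dominating it spread, and Oral is the minimal sufficient constituent.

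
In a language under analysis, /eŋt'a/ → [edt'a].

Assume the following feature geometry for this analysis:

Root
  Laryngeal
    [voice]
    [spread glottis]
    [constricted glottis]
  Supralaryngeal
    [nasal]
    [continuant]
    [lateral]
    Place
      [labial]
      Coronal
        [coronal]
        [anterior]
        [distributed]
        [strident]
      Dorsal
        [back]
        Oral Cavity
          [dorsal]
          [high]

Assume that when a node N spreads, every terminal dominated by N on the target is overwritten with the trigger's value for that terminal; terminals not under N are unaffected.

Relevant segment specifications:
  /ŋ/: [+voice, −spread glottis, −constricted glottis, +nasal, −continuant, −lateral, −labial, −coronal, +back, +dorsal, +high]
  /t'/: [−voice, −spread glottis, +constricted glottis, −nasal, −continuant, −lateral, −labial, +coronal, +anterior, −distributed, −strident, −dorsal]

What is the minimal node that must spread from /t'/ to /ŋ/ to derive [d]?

The alternation /ŋ/ → [d] changes [nasal], [coronal], [anterior], [distributed], [strident], [dorsal], [high], [back] and nothing else.
The smallest constituent containing every changed terminal is Supralaryngeal — each of its daughters lacks at least one of the affected features.
Spreading Supralaryngeal from /t'/ overwrites each of those terminals with /t'/'s values, yielding exactly [d].
[voice], [constricted glottis] — on which /t'/ differs from /ŋ/ — are unchanged, so Root cannot have spread; the constituent is no larger than Supralaryngeal.

Supralaryngeal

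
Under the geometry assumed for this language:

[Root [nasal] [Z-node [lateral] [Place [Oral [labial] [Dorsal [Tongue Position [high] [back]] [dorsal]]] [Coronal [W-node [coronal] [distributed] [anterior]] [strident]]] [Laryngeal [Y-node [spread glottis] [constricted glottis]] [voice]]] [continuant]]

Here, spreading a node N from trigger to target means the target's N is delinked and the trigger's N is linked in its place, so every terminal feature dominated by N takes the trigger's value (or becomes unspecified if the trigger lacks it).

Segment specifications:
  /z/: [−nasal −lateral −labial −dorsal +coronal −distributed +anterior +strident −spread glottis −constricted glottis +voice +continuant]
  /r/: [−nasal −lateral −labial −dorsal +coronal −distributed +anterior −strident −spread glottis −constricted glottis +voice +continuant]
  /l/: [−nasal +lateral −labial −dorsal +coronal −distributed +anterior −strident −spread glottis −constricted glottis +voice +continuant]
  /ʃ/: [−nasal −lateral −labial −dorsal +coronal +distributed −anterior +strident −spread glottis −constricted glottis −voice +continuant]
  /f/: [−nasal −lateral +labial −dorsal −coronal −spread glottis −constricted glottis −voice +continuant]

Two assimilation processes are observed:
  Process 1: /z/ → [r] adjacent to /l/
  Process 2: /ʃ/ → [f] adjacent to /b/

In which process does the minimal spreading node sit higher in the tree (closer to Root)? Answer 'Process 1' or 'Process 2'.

Process 2

Process 1: the feature that changes is [strident]; the minimal node is [strident] (depth 4).
Process 2: the features that change are [labial], [coronal], [anterior], [distributed], [strident]; the minimal node is Place (depth 2).
Depth 2 < depth 4; Process 2 involves the structurally higher constituent Place.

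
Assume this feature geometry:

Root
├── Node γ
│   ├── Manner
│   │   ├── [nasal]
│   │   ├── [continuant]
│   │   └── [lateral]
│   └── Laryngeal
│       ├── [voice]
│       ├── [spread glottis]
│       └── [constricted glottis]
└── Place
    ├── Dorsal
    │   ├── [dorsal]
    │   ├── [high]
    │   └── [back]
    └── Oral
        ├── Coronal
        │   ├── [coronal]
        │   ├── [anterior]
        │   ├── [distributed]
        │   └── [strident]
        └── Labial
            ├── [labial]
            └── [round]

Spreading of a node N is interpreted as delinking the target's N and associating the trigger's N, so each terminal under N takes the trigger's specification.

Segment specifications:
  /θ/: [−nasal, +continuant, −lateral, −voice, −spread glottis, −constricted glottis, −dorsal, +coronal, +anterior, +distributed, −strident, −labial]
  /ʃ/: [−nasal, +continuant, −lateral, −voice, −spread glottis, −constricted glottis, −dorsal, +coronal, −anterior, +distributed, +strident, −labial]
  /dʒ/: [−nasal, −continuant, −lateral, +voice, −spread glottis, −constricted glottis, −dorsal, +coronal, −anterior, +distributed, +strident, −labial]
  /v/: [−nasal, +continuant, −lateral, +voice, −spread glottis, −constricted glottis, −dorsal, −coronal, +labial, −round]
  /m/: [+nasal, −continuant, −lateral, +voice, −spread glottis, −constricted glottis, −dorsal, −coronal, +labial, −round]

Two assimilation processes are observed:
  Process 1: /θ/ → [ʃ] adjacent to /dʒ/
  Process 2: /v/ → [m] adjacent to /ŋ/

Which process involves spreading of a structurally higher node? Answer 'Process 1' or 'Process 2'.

Process 2

Process 1 alters [anterior], [strident]; the lowest common ancestor is Coronal (depth 3 from Root).
In Process 2, [nasal], [continuant] change, so the minimal spreading node is Manner at depth 2.
Manner (depth 2) sits above Coronal (depth 3), making Process 2 the one with the higher spreading node.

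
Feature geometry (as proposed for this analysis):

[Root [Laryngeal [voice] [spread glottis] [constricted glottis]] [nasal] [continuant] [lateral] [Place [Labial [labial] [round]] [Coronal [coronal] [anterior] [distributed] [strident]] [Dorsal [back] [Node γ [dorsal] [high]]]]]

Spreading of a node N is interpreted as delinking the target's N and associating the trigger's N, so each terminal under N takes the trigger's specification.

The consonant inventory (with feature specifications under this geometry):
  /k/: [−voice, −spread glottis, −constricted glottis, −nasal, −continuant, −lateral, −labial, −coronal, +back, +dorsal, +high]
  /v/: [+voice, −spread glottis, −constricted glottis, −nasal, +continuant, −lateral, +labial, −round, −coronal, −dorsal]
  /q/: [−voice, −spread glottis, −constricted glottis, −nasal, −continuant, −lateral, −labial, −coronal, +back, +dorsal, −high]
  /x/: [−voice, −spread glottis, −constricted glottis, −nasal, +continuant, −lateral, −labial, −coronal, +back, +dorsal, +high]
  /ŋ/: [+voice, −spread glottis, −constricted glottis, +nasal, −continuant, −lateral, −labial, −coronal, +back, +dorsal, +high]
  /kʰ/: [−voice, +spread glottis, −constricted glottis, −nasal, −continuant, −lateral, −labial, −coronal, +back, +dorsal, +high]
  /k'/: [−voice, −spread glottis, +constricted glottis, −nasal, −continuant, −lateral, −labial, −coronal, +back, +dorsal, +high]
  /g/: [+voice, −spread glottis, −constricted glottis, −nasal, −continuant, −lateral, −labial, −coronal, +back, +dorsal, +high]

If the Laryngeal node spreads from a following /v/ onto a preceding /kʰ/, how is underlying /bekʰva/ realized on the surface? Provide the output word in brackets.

[begva]

Terminals under Laryngeal in this geometry: [voice], [spread glottis], [constricted glottis].
The target acquires /v/'s values for everything under Laryngeal — [+voice], [−spread glottis], [−constricted glottis] — while keeping its own [nasal], [continuant], [lateral], ….
The resulting bundle matches /g/ in the inventory; substituting it for /kʰ/ gives [begva].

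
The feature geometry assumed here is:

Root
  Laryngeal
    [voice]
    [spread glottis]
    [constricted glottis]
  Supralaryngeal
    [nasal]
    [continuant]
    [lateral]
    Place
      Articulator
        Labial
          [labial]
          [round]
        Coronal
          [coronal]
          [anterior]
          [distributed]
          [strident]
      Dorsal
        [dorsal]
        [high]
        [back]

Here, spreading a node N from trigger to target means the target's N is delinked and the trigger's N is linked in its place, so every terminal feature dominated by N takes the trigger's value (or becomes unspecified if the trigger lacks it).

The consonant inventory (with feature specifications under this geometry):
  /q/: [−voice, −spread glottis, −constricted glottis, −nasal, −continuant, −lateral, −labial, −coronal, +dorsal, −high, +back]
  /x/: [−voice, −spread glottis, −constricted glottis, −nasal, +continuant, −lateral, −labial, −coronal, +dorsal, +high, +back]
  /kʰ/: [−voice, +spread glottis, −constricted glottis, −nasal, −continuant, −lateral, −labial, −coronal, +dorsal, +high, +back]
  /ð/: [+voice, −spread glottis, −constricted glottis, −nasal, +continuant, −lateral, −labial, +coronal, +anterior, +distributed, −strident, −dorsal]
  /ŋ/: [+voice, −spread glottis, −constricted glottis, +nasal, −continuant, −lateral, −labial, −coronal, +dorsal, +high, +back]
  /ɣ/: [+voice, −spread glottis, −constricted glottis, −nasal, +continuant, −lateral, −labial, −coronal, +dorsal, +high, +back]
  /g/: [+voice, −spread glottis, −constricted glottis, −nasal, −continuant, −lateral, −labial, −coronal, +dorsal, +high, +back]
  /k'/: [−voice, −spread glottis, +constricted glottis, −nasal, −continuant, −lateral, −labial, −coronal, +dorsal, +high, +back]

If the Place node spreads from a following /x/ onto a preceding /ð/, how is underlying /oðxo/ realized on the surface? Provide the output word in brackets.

Terminals under Place in this geometry: [labial], [round], [coronal], [anterior], [distributed], [strident], [dorsal], [high], [back].
After delinking /ð/'s Place and linking /x/'s, the affected terminals become [−labial], [−coronal], [+dorsal], [+high], [+back]; [voice], [spread glottis], [constricted glottis], … (outside Place) are retained from /ð/.
This feature bundle is that of [ɣ], so /oðxo/ surfaces as [oɣxo].

[oɣxo]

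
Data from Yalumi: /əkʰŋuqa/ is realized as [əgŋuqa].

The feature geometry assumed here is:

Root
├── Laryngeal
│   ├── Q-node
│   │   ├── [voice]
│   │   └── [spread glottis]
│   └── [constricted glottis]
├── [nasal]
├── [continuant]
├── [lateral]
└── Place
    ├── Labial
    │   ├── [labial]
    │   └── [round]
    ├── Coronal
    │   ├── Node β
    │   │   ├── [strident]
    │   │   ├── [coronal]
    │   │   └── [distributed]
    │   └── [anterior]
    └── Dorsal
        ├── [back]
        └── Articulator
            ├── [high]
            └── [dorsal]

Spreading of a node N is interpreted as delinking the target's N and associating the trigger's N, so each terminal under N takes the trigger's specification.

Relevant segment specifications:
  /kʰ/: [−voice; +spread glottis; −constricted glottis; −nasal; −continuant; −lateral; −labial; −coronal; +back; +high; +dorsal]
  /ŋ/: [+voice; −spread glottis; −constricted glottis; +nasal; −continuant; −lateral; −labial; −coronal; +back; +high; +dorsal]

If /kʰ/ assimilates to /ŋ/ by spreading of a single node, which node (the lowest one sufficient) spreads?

Feature comparison: [voice], [spread glottis] differ between /kʰ/ and [g]; the remaining terminals match.
These terminals are all dominated by Q-node, and no proper subconstituent of Q-node covers them all; Q-node is their lowest common ancestor.
Delinking /kʰ/'s Q-node and associating /ŋ/'s Q-node gives precisely the feature bundle of [g].
[nasal] stays as in /kʰ/ although /ŋ/ differs there, so no node dominating it spread; among the remaining candidates Q-node is the lowest that derives the output.

Q-node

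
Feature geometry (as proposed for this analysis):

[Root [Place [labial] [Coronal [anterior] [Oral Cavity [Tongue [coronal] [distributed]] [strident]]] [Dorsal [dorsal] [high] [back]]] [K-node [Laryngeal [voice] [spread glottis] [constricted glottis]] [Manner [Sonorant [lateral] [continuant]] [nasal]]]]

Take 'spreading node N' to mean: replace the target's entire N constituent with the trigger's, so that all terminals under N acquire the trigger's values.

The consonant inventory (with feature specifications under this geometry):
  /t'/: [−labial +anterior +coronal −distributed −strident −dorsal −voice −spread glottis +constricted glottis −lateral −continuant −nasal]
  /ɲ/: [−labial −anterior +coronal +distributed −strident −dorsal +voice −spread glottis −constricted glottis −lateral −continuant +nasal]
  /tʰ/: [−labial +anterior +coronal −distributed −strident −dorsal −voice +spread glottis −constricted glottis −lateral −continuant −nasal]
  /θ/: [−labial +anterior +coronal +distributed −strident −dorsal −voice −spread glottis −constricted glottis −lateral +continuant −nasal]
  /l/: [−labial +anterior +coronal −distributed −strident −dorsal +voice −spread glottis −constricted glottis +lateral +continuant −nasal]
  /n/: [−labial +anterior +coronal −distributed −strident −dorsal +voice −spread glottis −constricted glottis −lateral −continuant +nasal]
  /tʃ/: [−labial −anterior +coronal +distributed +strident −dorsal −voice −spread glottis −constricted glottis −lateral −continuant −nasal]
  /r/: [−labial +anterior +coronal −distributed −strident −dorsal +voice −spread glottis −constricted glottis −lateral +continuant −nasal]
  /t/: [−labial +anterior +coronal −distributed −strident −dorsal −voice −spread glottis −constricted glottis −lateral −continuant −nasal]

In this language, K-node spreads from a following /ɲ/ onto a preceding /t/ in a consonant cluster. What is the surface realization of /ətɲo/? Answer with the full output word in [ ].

[ənɲo]

Terminals under K-node in this geometry: [voice], [spread glottis], [constricted glottis], [lateral], [continuant], [nasal].
Spreading K-node from /ɲ/ onto /t/ replaces those values with /ɲ/'s: [+voice], [−spread glottis], [−constricted glottis], [−lateral], [−continuant], [+nasal]. Features outside K-node ([labial], [anterior], [coronal], …) stay as in /t/.
The resulting bundle matches /n/ in the inventory; substituting it for /t/ gives [ənɲo].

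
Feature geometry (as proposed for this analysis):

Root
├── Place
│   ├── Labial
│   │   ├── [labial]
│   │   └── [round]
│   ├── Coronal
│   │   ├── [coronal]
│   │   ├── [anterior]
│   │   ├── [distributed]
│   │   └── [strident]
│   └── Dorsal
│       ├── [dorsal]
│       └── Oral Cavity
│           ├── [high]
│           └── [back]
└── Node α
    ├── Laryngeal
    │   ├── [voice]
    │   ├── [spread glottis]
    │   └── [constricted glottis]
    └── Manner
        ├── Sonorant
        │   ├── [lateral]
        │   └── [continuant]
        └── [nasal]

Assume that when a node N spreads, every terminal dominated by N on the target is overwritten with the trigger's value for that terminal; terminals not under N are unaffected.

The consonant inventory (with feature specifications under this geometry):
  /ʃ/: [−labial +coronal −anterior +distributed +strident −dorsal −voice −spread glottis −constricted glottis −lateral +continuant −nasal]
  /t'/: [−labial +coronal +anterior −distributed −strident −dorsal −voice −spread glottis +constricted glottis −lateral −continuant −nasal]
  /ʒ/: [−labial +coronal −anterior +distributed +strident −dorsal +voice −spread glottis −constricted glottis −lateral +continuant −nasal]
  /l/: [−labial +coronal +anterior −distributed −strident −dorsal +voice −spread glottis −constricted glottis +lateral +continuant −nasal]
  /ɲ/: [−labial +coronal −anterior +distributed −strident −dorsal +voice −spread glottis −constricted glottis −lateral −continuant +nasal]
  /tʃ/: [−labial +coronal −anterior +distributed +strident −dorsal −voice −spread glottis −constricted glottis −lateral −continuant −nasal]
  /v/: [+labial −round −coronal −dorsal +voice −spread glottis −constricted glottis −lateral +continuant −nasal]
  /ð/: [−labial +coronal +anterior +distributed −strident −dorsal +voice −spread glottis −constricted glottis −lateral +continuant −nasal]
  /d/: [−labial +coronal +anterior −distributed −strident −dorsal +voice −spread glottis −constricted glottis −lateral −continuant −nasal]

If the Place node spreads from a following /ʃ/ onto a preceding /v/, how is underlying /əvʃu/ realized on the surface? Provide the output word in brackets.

[əʒʃu]

The Place node dominates the terminals [labial], [round], [coronal], [anterior], [distributed], [strident], [dorsal], [high], [back].
Spreading Place from /ʃ/ onto /v/ replaces those values with /ʃ/'s: [−labial], [+coronal], [−anterior], [+distributed], [+strident], [−dorsal]. Features outside Place ([voice], [spread glottis], [constricted glottis], …) stay as in /v/.
This feature bundle is that of [ʒ], so /əvʃu/ surfaces as [əʒʃu].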